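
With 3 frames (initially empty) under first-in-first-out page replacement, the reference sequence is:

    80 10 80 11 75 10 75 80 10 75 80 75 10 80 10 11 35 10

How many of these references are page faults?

8

80: fault, frames (80)
10: fault, frames (80 10)
80: hit
11: fault, frames (80 10 11)
75: fault, evict 80, frames (10 11 75)
10: hit
75: hit
80: fault, evict 10, frames (11 75 80)
10: fault, evict 11, frames (75 80 10)
75: hit
80: hit
75: hit
10: hit
80: hit
10: hit
11: fault, evict 75, frames (80 10 11)
35: fault, evict 80, frames (10 11 35)
10: hit
Page faults: 8.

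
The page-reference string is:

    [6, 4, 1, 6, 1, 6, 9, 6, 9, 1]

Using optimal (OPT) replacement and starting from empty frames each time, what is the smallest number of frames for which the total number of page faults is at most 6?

f=1: 10 faults
f=2: 5 faults
f=3: 4 faults
f=4: 4 faults
Smallest f with faults ≤ 6 is 2.

2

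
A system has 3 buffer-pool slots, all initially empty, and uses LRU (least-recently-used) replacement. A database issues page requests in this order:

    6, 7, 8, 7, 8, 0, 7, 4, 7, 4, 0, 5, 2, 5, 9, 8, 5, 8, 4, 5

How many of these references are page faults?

10

6: fault, frames (6)
7: fault, frames (6 7)
8: fault, frames (6 7 8)
7: hit
8: hit
0: fault, evict 6, frames (7 8 0)
7: hit
4: fault, evict 8, frames (0 7 4)
7: hit
4: hit
0: hit
5: fault, evict 7, frames (4 0 5)
2: fault, evict 4, frames (0 5 2)
5: hit
9: fault, evict 0, frames (2 5 9)
8: fault, evict 2, frames (5 9 8)
5: hit
8: hit
4: fault, evict 9, frames (5 8 4)
5: hit
Page faults: 10.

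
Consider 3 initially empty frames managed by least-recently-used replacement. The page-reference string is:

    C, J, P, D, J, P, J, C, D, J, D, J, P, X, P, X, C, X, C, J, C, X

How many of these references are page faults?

10

C: miss, frames {C}
J: miss, frames {C,J}
P: miss, frames {C,J,P}
D: miss, evict C, frames {J,P,D}
J: hit
P: hit
J: hit
C: miss, evict D, frames {P,J,C}
D: miss, evict P, frames {J,C,D}
J: hit
D: hit
J: hit
P: miss, evict C, frames {D,J,P}
X: miss, evict D, frames {J,P,X}
P: hit
X: hit
C: miss, evict J, frames {P,X,C}
X: hit
C: hit
J: miss, evict P, frames {X,C,J}
C: hit
X: hit
Page faults: 10.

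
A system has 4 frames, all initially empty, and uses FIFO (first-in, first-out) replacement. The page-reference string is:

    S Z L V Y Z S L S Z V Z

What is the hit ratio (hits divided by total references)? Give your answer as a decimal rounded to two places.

S -> fault, frames {S}
Z -> fault, frames {S,Z}
L -> fault, frames {S,Z,L}
V -> fault, frames {S,Z,L,V}
Y -> fault, evict S, frames {Z,L,V,Y}
Z -> hit
S -> fault, evict Z, frames {L,V,Y,S}
L -> hit
S -> hit
Z -> fault, evict L, frames {V,Y,S,Z}
V -> hit
Z -> hit
Hits: 5 of 12 references → 5/12 = 0.4167.

0.42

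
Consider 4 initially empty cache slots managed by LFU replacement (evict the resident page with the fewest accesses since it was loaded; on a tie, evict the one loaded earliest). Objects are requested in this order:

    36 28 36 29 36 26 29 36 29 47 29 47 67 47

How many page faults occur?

6

36 → fault, frames {36}
28 → fault, frames {36,28}
36 → hit
29 → fault, frames {36,28,29}
36 → hit
26 → fault, frames {36,28,29,26}
29 → hit
36 → hit
29 → hit
47 → fault, evict 28, frames {36,29,26,47}
29 → hit
47 → hit
67 → fault, evict 26, frames {36,29,47,67}
47 → hit
Page faults: 6.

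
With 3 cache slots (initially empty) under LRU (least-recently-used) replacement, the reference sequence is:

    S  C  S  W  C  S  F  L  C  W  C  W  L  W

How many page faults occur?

S -> miss, frames [S]
C -> miss, frames [S, C]
S -> hit
W -> miss, frames [C, S, W]
C -> hit
S -> hit
F -> miss, evict W, frames [C, S, F]
L -> miss, evict C, frames [S, F, L]
C -> miss, evict S, frames [F, L, C]
W -> miss, evict F, frames [L, C, W]
C -> hit
W -> hit
L -> hit
W -> hit
Page faults: 7.

7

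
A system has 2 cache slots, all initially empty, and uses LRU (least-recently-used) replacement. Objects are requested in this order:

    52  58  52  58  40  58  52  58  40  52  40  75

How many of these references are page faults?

52 -> miss, frames {52}
58 -> miss, frames {52,58}
52 -> hit
58 -> hit
40 -> miss, evict 52, frames {58,40}
58 -> hit
52 -> miss, evict 40, frames {58,52}
58 -> hit
40 -> miss, evict 52, frames {58,40}
52 -> miss, evict 58, frames {40,52}
40 -> hit
75 -> miss, evict 52, frames {40,75}
Page faults: 7.

7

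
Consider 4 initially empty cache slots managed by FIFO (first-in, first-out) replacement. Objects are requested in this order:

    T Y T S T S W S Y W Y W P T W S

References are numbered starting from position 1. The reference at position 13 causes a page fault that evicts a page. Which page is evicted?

pos 1: T: miss, frames {T}
pos 2: Y: miss, frames {T,Y}
pos 3: T: hit
pos 4: S: miss, frames {T,Y,S}
pos 5: T: hit
pos 6: S: hit
pos 7: W: miss, frames {T,Y,S,W}
pos 8: S: hit
pos 9: Y: hit
pos 10: W: hit
pos 11: Y: hit
pos 12: W: hit
pos 13: P: miss, evict T, frames {Y,S,W,P}
At position 13, page T is evicted.

T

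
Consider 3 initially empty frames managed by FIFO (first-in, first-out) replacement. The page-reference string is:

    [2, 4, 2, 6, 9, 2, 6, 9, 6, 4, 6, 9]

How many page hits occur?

4

2: fault, frames {2}
4: fault, frames {2,4}
2: hit
6: fault, frames {2,4,6}
9: fault, evict 2, frames {4,6,9}
2: fault, evict 4, frames {6,9,2}
6: hit
9: hit
6: hit
4: fault, evict 6, frames {9,2,4}
6: fault, evict 9, frames {2,4,6}
9: fault, evict 2, frames {4,6,9}
Hits: 4.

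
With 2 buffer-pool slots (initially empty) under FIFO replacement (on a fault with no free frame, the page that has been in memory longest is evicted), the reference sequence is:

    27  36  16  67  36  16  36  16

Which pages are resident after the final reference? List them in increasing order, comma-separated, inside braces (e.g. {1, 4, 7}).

{16, 36}

27 -> miss, frames {27}
36 -> miss, frames {27,36}
16 -> miss, evict 27, frames {36,16}
67 -> miss, evict 36, frames {16,67}
36 -> miss, evict 16, frames {67,36}
16 -> miss, evict 67, frames {36,16}
36 -> hit
16 -> hit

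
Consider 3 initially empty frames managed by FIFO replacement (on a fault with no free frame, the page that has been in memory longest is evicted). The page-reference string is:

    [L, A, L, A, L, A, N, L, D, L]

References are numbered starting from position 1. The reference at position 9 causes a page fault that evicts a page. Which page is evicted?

pos 1: L: fault, frames {L}
pos 2: A: fault, frames {L,A}
pos 3: L: hit
pos 4: A: hit
pos 5: L: hit
pos 6: A: hit
pos 7: N: fault, frames {L,A,N}
pos 8: L: hit
pos 9: D: fault, evict L, frames {A,N,D}
At position 9, page L is evicted.

L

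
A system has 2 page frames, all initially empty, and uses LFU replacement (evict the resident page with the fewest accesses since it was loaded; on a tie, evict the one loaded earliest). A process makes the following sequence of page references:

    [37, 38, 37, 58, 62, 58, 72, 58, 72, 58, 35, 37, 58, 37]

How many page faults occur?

37: miss, frames [37]
38: miss, frames [37, 38]
37: hit
58: miss, evict 38, frames [37, 58]
62: miss, evict 58, frames [37, 62]
58: miss, evict 62, frames [37, 58]
72: miss, evict 58, frames [37, 72]
58: miss, evict 72, frames [37, 58]
72: miss, evict 58, frames [37, 72]
58: miss, evict 72, frames [37, 58]
35: miss, evict 58, frames [37, 35]
37: hit
58: miss, evict 35, frames [37, 58]
37: hit
Page faults: 11.

11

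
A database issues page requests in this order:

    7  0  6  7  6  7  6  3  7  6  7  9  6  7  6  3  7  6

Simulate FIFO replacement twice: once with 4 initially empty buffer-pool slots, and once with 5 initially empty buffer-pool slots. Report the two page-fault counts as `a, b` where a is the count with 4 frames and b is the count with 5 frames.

4 frames: F F F . . . . F . . . F . F . . . . → 6 faults.
5 frames: F F F . . . . F . . . F . . . . . . → 5 faults.
5 < 6: adding a frame reduced faults, as is typical.

6, 5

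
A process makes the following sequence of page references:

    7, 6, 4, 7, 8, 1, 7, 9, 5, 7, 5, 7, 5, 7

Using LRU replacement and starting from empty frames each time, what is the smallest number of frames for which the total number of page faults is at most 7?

3

f=1: 14 faults
f=2: 10 faults
f=3: 7 faults
f=4: 7 faults
f=5: 7 faults
f=6: 7 faults
f=7: 7 faults
Smallest f with faults ≤ 7 is 3.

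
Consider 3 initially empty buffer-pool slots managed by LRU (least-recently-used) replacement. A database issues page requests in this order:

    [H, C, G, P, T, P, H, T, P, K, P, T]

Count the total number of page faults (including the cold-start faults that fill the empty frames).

H -> fault, frames [H]
C -> fault, frames [H, C]
G -> fault, frames [H, C, G]
P -> fault, evict H, frames [C, G, P]
T -> fault, evict C, frames [G, P, T]
P -> hit
H -> fault, evict G, frames [T, P, H]
T -> hit
P -> hit
K -> fault, evict H, frames [T, P, K]
P -> hit
T -> hit
Page faults: 7.

7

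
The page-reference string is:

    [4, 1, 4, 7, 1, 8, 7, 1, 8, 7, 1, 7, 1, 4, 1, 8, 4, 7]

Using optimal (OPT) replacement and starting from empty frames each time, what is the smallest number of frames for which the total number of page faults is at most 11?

f=1: 18 faults
f=2: 9 faults
f=3: 6 faults
f=4: 4 faults
Smallest f with faults ≤ 11 is 2.

2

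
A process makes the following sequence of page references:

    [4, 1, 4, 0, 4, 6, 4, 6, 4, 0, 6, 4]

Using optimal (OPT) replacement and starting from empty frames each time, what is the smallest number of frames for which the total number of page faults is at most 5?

3

f=1: 12 faults
f=2: 6 faults
f=3: 4 faults
f=4: 4 faults
Smallest f with faults ≤ 5 is 3.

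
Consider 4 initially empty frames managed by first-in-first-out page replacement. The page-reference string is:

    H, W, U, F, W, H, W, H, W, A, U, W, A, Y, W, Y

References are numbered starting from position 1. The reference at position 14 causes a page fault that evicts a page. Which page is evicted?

pos 1: H → miss, frames [H]
pos 2: W → miss, frames [H, W]
pos 3: U → miss, frames [H, W, U]
pos 4: F → miss, frames [H, W, U, F]
pos 5: W → hit
pos 6: H → hit
pos 7: W → hit
pos 8: H → hit
pos 9: W → hit
pos 10: A → miss, evict H, frames [W, U, F, A]
pos 11: U → hit
pos 12: W → hit
pos 13: A → hit
pos 14: Y → miss, evict W, frames [U, F, A, Y]
At position 14, page W is evicted.

W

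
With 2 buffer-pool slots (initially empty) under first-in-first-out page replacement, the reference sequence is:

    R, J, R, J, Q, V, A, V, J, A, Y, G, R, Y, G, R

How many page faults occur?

12

R: miss, frames [R]
J: miss, frames [R, J]
R: hit
J: hit
Q: miss, evict R, frames [J, Q]
V: miss, evict J, frames [Q, V]
A: miss, evict Q, frames [V, A]
V: hit
J: miss, evict V, frames [A, J]
A: hit
Y: miss, evict A, frames [J, Y]
G: miss, evict J, frames [Y, G]
R: miss, evict Y, frames [G, R]
Y: miss, evict G, frames [R, Y]
G: miss, evict R, frames [Y, G]
R: miss, evict Y, frames [G, R]
Page faults: 12.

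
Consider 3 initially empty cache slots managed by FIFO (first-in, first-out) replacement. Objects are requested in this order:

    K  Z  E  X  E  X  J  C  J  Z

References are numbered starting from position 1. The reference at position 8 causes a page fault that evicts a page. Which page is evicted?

E

pos 1: K -> miss, frames {K}
pos 2: Z -> miss, frames {K,Z}
pos 3: E -> miss, frames {K,Z,E}
pos 4: X -> miss, evict K, frames {Z,E,X}
pos 5: E -> hit
pos 6: X -> hit
pos 7: J -> miss, evict Z, frames {E,X,J}
pos 8: C -> miss, evict E, frames {X,J,C}
At position 8, page E is evicted.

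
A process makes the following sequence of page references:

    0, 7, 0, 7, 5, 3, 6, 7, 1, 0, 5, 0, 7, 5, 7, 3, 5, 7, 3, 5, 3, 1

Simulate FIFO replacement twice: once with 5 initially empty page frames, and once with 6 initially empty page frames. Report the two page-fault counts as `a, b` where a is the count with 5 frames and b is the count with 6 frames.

5 frames: F F . . F F F . F F . . F F . F . . . . . . → 10 faults.
6 frames: F F . . F F F . F . . . . . . . . . . . . . → 6 faults.
6 < 10: adding a frame reduced faults, as is typical.

10, 6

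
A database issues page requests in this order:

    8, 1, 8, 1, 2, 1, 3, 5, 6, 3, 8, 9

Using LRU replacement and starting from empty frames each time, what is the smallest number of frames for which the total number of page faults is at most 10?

2

f=1: 12 faults
f=2: 9 faults
f=3: 8 faults
f=4: 8 faults
f=5: 8 faults
f=6: 7 faults
f=7: 7 faults
Smallest f with faults ≤ 10 is 2.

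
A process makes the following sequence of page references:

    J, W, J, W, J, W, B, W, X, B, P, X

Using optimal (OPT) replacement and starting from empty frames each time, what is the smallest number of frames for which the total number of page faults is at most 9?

2

f=1: 12 faults
f=2: 5 faults
f=3: 5 faults
f=4: 5 faults
f=5: 5 faults
Smallest f with faults ≤ 9 is 2.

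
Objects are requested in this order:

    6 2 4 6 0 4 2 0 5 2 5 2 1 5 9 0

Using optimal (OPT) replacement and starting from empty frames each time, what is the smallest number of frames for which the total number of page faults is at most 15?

2

f=1: 16 faults
f=2: 9 faults
f=3: 7 faults
f=4: 7 faults
f=5: 7 faults
f=6: 7 faults
f=7: 7 faults
Smallest f with faults ≤ 15 is 2.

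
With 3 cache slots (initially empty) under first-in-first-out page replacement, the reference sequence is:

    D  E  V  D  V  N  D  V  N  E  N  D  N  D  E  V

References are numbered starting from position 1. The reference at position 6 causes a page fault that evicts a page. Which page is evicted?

pos 1: D -> fault, frames {D}
pos 2: E -> fault, frames {D,E}
pos 3: V -> fault, frames {D,E,V}
pos 4: D -> hit
pos 5: V -> hit
pos 6: N -> fault, evict D, frames {E,V,N}
At position 6, page D is evicted.

D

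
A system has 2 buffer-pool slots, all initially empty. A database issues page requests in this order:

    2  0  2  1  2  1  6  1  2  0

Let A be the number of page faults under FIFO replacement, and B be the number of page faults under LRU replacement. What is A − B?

2

Under FIFO: F F . F F . F F F F → 8 faults.
Under LRU: F F . F . . F . F F → 6 faults.
A − B = 8 − 6 = 2.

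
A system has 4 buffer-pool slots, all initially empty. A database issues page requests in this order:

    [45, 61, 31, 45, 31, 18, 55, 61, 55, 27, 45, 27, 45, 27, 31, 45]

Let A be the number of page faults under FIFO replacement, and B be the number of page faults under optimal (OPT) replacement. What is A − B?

2

Under FIFO: F F F . . F F . . F F . . . F . → 8 faults.
Under OPT: F F F . . F F . . F . . . . . . → 6 faults.
A − B = 8 − 6 = 2.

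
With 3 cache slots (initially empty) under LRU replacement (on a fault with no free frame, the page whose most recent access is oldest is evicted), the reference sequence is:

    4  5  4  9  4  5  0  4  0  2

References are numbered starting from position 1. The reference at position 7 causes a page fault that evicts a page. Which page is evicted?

9

pos 1: 4 -> fault, frames (4)
pos 2: 5 -> fault, frames (4 5)
pos 3: 4 -> hit
pos 4: 9 -> fault, frames (5 4 9)
pos 5: 4 -> hit
pos 6: 5 -> hit
pos 7: 0 -> fault, evict 9, frames (4 5 0)
At position 7, page 9 is evicted.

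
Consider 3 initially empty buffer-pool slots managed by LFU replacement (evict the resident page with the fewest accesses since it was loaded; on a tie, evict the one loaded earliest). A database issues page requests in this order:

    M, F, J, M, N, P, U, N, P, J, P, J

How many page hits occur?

M: fault, frames (M)
F: fault, frames (M F)
J: fault, frames (M F J)
M: hit
N: fault, evict F, frames (M J N)
P: fault, evict J, frames (M N P)
U: fault, evict N, frames (M P U)
N: fault, evict P, frames (M U N)
P: fault, evict U, frames (M N P)
J: fault, evict N, frames (M P J)
P: hit
J: hit
Hits: 3.

3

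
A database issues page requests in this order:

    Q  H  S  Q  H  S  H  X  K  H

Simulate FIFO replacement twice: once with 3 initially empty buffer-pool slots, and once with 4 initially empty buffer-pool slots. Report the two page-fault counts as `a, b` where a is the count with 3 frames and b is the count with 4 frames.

6, 5

3 frames: F F F . . . . F F F → 6 faults.
4 frames: F F F . . . . F F . → 5 faults.
5 < 6: adding a frame reduced faults, as is typical.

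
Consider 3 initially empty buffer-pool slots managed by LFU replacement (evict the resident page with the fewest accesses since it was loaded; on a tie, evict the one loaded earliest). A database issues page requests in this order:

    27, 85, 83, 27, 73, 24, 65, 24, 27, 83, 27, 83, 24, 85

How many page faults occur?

8

27 -> fault, frames (27)
85 -> fault, frames (27 85)
83 -> fault, frames (27 85 83)
27 -> hit
73 -> fault, evict 85, frames (27 83 73)
24 -> fault, evict 83, frames (27 73 24)
65 -> fault, evict 73, frames (27 24 65)
24 -> hit
27 -> hit
83 -> fault, evict 65, frames (27 24 83)
27 -> hit
83 -> hit
24 -> hit
85 -> fault, evict 83, frames (27 24 85)
Page faults: 8.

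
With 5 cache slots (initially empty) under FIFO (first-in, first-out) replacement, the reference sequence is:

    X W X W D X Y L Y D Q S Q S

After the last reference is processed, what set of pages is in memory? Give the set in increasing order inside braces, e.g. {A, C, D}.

{D, L, Q, S, Y}

X → miss, frames [X]
W → miss, frames [X, W]
X → hit
W → hit
D → miss, frames [X, W, D]
X → hit
Y → miss, frames [X, W, D, Y]
L → miss, frames [X, W, D, Y, L]
Y → hit
D → hit
Q → miss, evict X, frames [W, D, Y, L, Q]
S → miss, evict W, frames [D, Y, L, Q, S]
Q → hit
S → hit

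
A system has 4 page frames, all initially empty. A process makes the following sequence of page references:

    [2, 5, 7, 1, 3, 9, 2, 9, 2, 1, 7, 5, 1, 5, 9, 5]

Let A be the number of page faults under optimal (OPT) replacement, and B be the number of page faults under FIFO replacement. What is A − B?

-4

Under OPT: F F F F F F . . . . . F . . . . → 7 faults.
Under FIFO: F F F F F F F . . . F F F . F . → 11 faults.
A − B = 7 − 11 = -4.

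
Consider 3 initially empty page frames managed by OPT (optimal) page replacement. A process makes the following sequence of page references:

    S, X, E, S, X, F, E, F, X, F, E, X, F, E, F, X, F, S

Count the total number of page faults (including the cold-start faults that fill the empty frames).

S → fault, frames {S}
X → fault, frames {S,X}
E → fault, frames {S,X,E}
S → hit
X → hit
F → fault, evict S, frames {X,E,F}
E → hit
F → hit
X → hit
F → hit
E → hit
X → hit
F → hit
E → hit
F → hit
X → hit
F → hit
S → fault, evict F, frames {X,E,S}
Page faults: 5.

5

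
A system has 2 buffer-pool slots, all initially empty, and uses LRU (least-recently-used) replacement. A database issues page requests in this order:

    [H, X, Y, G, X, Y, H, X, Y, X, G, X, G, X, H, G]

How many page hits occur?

H: miss, frames {H}
X: miss, frames {H,X}
Y: miss, evict H, frames {X,Y}
G: miss, evict X, frames {Y,G}
X: miss, evict Y, frames {G,X}
Y: miss, evict G, frames {X,Y}
H: miss, evict X, frames {Y,H}
X: miss, evict Y, frames {H,X}
Y: miss, evict H, frames {X,Y}
X: hit
G: miss, evict Y, frames {X,G}
X: hit
G: hit
X: hit
H: miss, evict G, frames {X,H}
G: miss, evict X, frames {H,G}
Hits: 4.

4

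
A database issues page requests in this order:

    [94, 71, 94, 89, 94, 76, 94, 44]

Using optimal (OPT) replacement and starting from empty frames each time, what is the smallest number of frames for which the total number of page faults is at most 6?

2

f=1: 8 faults
f=2: 5 faults
f=3: 5 faults
f=4: 5 faults
f=5: 5 faults
Smallest f with faults ≤ 6 is 2.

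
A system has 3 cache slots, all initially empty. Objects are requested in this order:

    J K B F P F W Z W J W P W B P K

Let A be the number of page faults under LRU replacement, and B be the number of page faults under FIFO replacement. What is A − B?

-1

Under LRU: F F F F F . F F . F . F . F . F → 11 faults.
Under FIFO: F F F F F . F F . F . F F F . F → 12 faults.
A − B = 11 − 12 = -1.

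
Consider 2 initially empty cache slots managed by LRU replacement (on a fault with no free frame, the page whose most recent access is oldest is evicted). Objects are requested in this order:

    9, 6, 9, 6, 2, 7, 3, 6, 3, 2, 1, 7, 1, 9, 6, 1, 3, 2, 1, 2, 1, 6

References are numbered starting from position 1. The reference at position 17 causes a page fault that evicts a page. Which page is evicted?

6

pos 1: 9 → fault, frames (9)
pos 2: 6 → fault, frames (9 6)
pos 3: 9 → hit
pos 4: 6 → hit
pos 5: 2 → fault, evict 9, frames (6 2)
pos 6: 7 → fault, evict 6, frames (2 7)
pos 7: 3 → fault, evict 2, frames (7 3)
pos 8: 6 → fault, evict 7, frames (3 6)
pos 9: 3 → hit
pos 10: 2 → fault, evict 6, frames (3 2)
pos 11: 1 → fault, evict 3, frames (2 1)
pos 12: 7 → fault, evict 2, frames (1 7)
pos 13: 1 → hit
pos 14: 9 → fault, evict 7, frames (1 9)
pos 15: 6 → fault, evict 1, frames (9 6)
pos 16: 1 → fault, evict 9, frames (6 1)
pos 17: 3 → fault, evict 6, frames (1 3)
At position 17, page 6 is evicted.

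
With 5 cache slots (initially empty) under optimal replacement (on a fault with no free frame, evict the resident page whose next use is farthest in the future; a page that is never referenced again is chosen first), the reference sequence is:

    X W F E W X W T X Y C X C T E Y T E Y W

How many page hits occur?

12

X → miss, frames [X]
W → miss, frames [X, W]
F → miss, frames [X, W, F]
E → miss, frames [X, W, F, E]
W → hit
X → hit
W → hit
T → miss, frames [X, W, F, E, T]
X → hit
Y → miss, evict F, frames [X, W, E, T, Y]
C → miss, evict W, frames [X, E, T, Y, C]
X → hit
C → hit
T → hit
E → hit
Y → hit
T → hit
E → hit
Y → hit
W → miss, evict C, frames [X, E, T, Y, W]
Hits: 12.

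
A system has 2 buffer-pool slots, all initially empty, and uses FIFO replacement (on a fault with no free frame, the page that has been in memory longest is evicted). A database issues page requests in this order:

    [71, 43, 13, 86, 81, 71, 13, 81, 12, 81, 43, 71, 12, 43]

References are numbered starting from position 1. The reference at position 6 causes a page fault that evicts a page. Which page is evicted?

86

pos 1: 71 → miss, frames (71)
pos 2: 43 → miss, frames (71 43)
pos 3: 13 → miss, evict 71, frames (43 13)
pos 4: 86 → miss, evict 43, frames (13 86)
pos 5: 81 → miss, evict 13, frames (86 81)
pos 6: 71 → miss, evict 86, frames (81 71)
At position 6, page 86 is evicted.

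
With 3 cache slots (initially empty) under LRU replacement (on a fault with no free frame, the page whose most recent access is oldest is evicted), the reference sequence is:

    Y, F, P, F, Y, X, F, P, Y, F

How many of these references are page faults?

Y -> miss, frames {Y}
F -> miss, frames {Y,F}
P -> miss, frames {Y,F,P}
F -> hit
Y -> hit
X -> miss, evict P, frames {F,Y,X}
F -> hit
P -> miss, evict Y, frames {X,F,P}
Y -> miss, evict X, frames {F,P,Y}
F -> hit
Page faults: 6.

6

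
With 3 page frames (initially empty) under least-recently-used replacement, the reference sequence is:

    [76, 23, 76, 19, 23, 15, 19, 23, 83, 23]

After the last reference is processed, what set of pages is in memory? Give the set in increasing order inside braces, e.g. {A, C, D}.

{19, 23, 83}

76 → fault, frames {76}
23 → fault, frames {76,23}
76 → hit
19 → fault, frames {23,76,19}
23 → hit
15 → fault, evict 76, frames {19,23,15}
19 → hit
23 → hit
83 → fault, evict 15, frames {19,23,83}
23 → hit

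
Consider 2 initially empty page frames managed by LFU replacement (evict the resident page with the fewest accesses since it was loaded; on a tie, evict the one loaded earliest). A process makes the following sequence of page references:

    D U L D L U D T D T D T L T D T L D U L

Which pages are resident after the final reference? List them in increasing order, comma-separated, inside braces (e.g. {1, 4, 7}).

{L, U}

D → fault, frames (D)
U → fault, frames (D U)
L → fault, evict D, frames (U L)
D → fault, evict U, frames (L D)
L → hit
U → fault, evict D, frames (L U)
D → fault, evict U, frames (L D)
T → fault, evict D, frames (L T)
D → fault, evict T, frames (L D)
T → fault, evict D, frames (L T)
D → fault, evict T, frames (L D)
T → fault, evict D, frames (L T)
L → hit
T → hit
D → fault, evict T, frames (L D)
T → fault, evict D, frames (L T)
L → hit
D → fault, evict T, frames (L D)
U → fault, evict D, frames (L U)
L → hit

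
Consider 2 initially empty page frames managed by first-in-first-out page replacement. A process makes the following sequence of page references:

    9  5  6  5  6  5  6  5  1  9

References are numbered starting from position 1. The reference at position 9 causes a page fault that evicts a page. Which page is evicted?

5

pos 1: 9 → fault, frames [9]
pos 2: 5 → fault, frames [9, 5]
pos 3: 6 → fault, evict 9, frames [5, 6]
pos 4: 5 → hit
pos 5: 6 → hit
pos 6: 5 → hit
pos 7: 6 → hit
pos 8: 5 → hit
pos 9: 1 → fault, evict 5, frames [6, 1]
At position 9, page 5 is evicted.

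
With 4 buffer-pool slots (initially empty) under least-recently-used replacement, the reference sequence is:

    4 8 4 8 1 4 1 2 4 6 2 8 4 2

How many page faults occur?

4: fault, frames (4)
8: fault, frames (4 8)
4: hit
8: hit
1: fault, frames (4 8 1)
4: hit
1: hit
2: fault, frames (8 4 1 2)
4: hit
6: fault, evict 8, frames (1 2 4 6)
2: hit
8: fault, evict 1, frames (4 6 2 8)
4: hit
2: hit
Page faults: 6.

6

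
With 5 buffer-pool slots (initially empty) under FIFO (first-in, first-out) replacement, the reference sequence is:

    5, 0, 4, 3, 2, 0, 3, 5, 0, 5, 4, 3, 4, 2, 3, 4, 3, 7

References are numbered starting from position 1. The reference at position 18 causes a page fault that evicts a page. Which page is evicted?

pos 1: 5 -> fault, frames (5)
pos 2: 0 -> fault, frames (5 0)
pos 3: 4 -> fault, frames (5 0 4)
pos 4: 3 -> fault, frames (5 0 4 3)
pos 5: 2 -> fault, frames (5 0 4 3 2)
pos 6: 0 -> hit
pos 7: 3 -> hit
pos 8: 5 -> hit
pos 9: 0 -> hit
pos 10: 5 -> hit
pos 11: 4 -> hit
pos 12: 3 -> hit
pos 13: 4 -> hit
pos 14: 2 -> hit
pos 15: 3 -> hit
pos 16: 4 -> hit
pos 17: 3 -> hit
pos 18: 7 -> fault, evict 5, frames (0 4 3 2 7)
At position 18, page 5 is evicted.

5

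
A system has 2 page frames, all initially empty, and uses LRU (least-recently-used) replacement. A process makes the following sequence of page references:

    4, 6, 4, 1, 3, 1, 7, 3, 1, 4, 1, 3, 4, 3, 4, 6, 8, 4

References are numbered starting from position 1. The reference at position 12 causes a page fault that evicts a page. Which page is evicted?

pos 1: 4 → miss, frames {4}
pos 2: 6 → miss, frames {4,6}
pos 3: 4 → hit
pos 4: 1 → miss, evict 6, frames {4,1}
pos 5: 3 → miss, evict 4, frames {1,3}
pos 6: 1 → hit
pos 7: 7 → miss, evict 3, frames {1,7}
pos 8: 3 → miss, evict 1, frames {7,3}
pos 9: 1 → miss, evict 7, frames {3,1}
pos 10: 4 → miss, evict 3, frames {1,4}
pos 11: 1 → hit
pos 12: 3 → miss, evict 4, frames {1,3}
At position 12, page 4 is evicted.

4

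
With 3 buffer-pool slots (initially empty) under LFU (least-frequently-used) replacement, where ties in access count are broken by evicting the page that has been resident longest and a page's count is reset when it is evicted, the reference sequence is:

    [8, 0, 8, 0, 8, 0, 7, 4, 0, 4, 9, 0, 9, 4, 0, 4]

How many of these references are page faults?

8: fault, frames [8]
0: fault, frames [8, 0]
8: hit
0: hit
8: hit
0: hit
7: fault, frames [8, 0, 7]
4: fault, evict 7, frames [8, 0, 4]
0: hit
4: hit
9: fault, evict 4, frames [8, 0, 9]
0: hit
9: hit
4: fault, evict 9, frames [8, 0, 4]
0: hit
4: hit
Page faults: 6.

6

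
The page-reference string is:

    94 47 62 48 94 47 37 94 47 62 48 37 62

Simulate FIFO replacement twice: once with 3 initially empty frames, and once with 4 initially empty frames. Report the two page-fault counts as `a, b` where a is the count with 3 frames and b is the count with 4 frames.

3 frames: F F F F F F F . . F F . . → 9 faults.
4 frames: F F F F . . F F F F F F . → 10 faults.
10 > 9: adding a frame increased faults — Belady's anomaly.

9, 10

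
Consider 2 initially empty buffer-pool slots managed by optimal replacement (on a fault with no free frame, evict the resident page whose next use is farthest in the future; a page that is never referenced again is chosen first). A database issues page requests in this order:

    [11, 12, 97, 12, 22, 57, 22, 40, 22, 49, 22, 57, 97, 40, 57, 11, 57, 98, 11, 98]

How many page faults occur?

11 → fault, frames [11]
12 → fault, frames [11, 12]
97 → fault, evict 11, frames [12, 97]
12 → hit
22 → fault, evict 12, frames [97, 22]
57 → fault, evict 97, frames [22, 57]
22 → hit
40 → fault, evict 57, frames [22, 40]
22 → hit
49 → fault, evict 40, frames [22, 49]
22 → hit
57 → fault, evict 49, frames [22, 57]
97 → fault, evict 22, frames [57, 97]
40 → fault, evict 97, frames [57, 40]
57 → hit
11 → fault, evict 40, frames [57, 11]
57 → hit
98 → fault, evict 57, frames [11, 98]
11 → hit
98 → hit
Page faults: 12.

12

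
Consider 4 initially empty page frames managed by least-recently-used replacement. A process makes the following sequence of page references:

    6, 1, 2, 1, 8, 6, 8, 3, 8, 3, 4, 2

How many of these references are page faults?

7

6 -> fault, frames {6}
1 -> fault, frames {6,1}
2 -> fault, frames {6,1,2}
1 -> hit
8 -> fault, frames {6,2,1,8}
6 -> hit
8 -> hit
3 -> fault, evict 2, frames {1,6,8,3}
8 -> hit
3 -> hit
4 -> fault, evict 1, frames {6,8,3,4}
2 -> fault, evict 6, frames {8,3,4,2}
Page faults: 7.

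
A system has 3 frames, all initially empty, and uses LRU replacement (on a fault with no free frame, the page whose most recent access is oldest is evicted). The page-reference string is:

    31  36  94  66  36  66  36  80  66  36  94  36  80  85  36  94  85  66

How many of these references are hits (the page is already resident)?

31: miss, frames [31]
36: miss, frames [31, 36]
94: miss, frames [31, 36, 94]
66: miss, evict 31, frames [36, 94, 66]
36: hit
66: hit
36: hit
80: miss, evict 94, frames [66, 36, 80]
66: hit
36: hit
94: miss, evict 80, frames [66, 36, 94]
36: hit
80: miss, evict 66, frames [94, 36, 80]
85: miss, evict 94, frames [36, 80, 85]
36: hit
94: miss, evict 80, frames [85, 36, 94]
85: hit
66: miss, evict 36, frames [94, 85, 66]
Hits: 8.

8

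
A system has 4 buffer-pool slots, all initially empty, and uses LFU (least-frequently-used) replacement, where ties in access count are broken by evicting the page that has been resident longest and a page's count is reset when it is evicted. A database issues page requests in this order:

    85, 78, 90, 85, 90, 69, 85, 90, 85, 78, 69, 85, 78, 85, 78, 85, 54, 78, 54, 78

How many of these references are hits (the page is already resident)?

85: fault, frames [85]
78: fault, frames [85, 78]
90: fault, frames [85, 78, 90]
85: hit
90: hit
69: fault, frames [85, 78, 90, 69]
85: hit
90: hit
85: hit
78: hit
69: hit
85: hit
78: hit
85: hit
78: hit
85: hit
54: fault, evict 69, frames [85, 78, 90, 54]
78: hit
54: hit
78: hit
Hits: 15.

15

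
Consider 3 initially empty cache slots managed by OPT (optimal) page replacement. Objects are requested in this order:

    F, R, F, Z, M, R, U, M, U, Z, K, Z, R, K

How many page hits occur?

7

F → miss, frames {F}
R → miss, frames {F,R}
F → hit
Z → miss, frames {F,R,Z}
M → miss, evict F, frames {R,Z,M}
R → hit
U → miss, evict R, frames {Z,M,U}
M → hit
U → hit
Z → hit
K → miss, evict U, frames {Z,M,K}
Z → hit
R → miss, evict M, frames {Z,K,R}
K → hit
Hits: 7.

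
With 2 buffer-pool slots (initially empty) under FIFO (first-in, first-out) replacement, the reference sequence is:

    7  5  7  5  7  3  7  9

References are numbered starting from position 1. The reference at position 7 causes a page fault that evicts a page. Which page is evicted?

pos 1: 7 → miss, frames [7]
pos 2: 5 → miss, frames [7, 5]
pos 3: 7 → hit
pos 4: 5 → hit
pos 5: 7 → hit
pos 6: 3 → miss, evict 7, frames [5, 3]
pos 7: 7 → miss, evict 5, frames [3, 7]
At position 7, page 5 is evicted.

5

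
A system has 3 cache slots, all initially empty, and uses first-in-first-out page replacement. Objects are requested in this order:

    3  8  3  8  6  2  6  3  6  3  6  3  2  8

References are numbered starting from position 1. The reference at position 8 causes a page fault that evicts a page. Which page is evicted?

pos 1: 3: miss, frames (3)
pos 2: 8: miss, frames (3 8)
pos 3: 3: hit
pos 4: 8: hit
pos 5: 6: miss, frames (3 8 6)
pos 6: 2: miss, evict 3, frames (8 6 2)
pos 7: 6: hit
pos 8: 3: miss, evict 8, frames (6 2 3)
At position 8, page 8 is evicted.

8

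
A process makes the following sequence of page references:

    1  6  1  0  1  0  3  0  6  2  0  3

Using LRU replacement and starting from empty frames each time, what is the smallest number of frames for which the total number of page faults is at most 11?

f=1: 12 faults
f=2: 8 faults
f=3: 7 faults
f=4: 5 faults
f=5: 5 faults
Smallest f with faults ≤ 11 is 2.

2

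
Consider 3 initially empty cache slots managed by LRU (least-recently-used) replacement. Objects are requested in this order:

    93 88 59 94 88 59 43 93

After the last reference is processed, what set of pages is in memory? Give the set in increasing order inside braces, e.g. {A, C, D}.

{43, 59, 93}

93 → miss, frames {93}
88 → miss, frames {93,88}
59 → miss, frames {93,88,59}
94 → miss, evict 93, frames {88,59,94}
88 → hit
59 → hit
43 → miss, evict 94, frames {88,59,43}
93 → miss, evict 88, frames {59,43,93}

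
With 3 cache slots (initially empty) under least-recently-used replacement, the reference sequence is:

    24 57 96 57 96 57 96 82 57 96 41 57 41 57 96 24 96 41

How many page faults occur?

24: miss, frames {24}
57: miss, frames {24,57}
96: miss, frames {24,57,96}
57: hit
96: hit
57: hit
96: hit
82: miss, evict 24, frames {57,96,82}
57: hit
96: hit
41: miss, evict 82, frames {57,96,41}
57: hit
41: hit
57: hit
96: hit
24: miss, evict 41, frames {57,96,24}
96: hit
41: miss, evict 57, frames {24,96,41}
Page faults: 7.

7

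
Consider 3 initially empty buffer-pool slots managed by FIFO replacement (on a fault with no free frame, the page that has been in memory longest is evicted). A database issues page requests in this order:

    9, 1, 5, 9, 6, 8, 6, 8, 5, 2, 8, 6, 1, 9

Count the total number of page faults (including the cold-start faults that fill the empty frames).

8

9: miss, frames (9)
1: miss, frames (9 1)
5: miss, frames (9 1 5)
9: hit
6: miss, evict 9, frames (1 5 6)
8: miss, evict 1, frames (5 6 8)
6: hit
8: hit
5: hit
2: miss, evict 5, frames (6 8 2)
8: hit
6: hit
1: miss, evict 6, frames (8 2 1)
9: miss, evict 8, frames (2 1 9)
Page faults: 8.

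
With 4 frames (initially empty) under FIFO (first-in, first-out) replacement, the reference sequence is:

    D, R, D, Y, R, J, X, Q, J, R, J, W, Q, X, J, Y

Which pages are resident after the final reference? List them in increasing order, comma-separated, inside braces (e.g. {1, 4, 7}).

D → miss, frames (D)
R → miss, frames (D R)
D → hit
Y → miss, frames (D R Y)
R → hit
J → miss, frames (D R Y J)
X → miss, evict D, frames (R Y J X)
Q → miss, evict R, frames (Y J X Q)
J → hit
R → miss, evict Y, frames (J X Q R)
J → hit
W → miss, evict J, frames (X Q R W)
Q → hit
X → hit
J → miss, evict X, frames (Q R W J)
Y → miss, evict Q, frames (R W J Y)

{J, R, W, Y}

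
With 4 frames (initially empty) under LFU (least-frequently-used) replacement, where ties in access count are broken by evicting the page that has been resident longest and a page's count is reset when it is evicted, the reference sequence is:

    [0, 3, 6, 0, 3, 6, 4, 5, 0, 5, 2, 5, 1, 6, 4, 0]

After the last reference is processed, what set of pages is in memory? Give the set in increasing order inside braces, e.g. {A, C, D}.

0 → fault, frames (0)
3 → fault, frames (0 3)
6 → fault, frames (0 3 6)
0 → hit
3 → hit
6 → hit
4 → fault, frames (0 3 6 4)
5 → fault, evict 4, frames (0 3 6 5)
0 → hit
5 → hit
2 → fault, evict 3, frames (0 6 5 2)
5 → hit
1 → fault, evict 2, frames (0 6 5 1)
6 → hit
4 → fault, evict 1, frames (0 6 5 4)
0 → hit

{0, 4, 5, 6}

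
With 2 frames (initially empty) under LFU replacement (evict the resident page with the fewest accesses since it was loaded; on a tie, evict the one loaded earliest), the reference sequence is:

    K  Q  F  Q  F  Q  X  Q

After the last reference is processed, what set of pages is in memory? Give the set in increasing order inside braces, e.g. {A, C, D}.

K -> miss, frames {K}
Q -> miss, frames {K,Q}
F -> miss, evict K, frames {Q,F}
Q -> hit
F -> hit
Q -> hit
X -> miss, evict F, frames {Q,X}
Q -> hit

{Q, X}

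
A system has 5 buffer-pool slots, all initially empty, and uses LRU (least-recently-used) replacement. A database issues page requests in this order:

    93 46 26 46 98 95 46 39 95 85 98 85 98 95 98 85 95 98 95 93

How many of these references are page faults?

93 → fault, frames (93)
46 → fault, frames (93 46)
26 → fault, frames (93 46 26)
46 → hit
98 → fault, frames (93 26 46 98)
95 → fault, frames (93 26 46 98 95)
46 → hit
39 → fault, evict 93, frames (26 98 95 46 39)
95 → hit
85 → fault, evict 26, frames (98 46 39 95 85)
98 → hit
85 → hit
98 → hit
95 → hit
98 → hit
85 → hit
95 → hit
98 → hit
95 → hit
93 → fault, evict 46, frames (39 85 98 95 93)
Page faults: 8.

8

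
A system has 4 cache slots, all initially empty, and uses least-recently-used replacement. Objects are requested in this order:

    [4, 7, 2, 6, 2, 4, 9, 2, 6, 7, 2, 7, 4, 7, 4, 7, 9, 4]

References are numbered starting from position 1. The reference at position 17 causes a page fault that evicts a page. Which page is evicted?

pos 1: 4 → miss, frames (4)
pos 2: 7 → miss, frames (4 7)
pos 3: 2 → miss, frames (4 7 2)
pos 4: 6 → miss, frames (4 7 2 6)
pos 5: 2 → hit
pos 6: 4 → hit
pos 7: 9 → miss, evict 7, frames (6 2 4 9)
pos 8: 2 → hit
pos 9: 6 → hit
pos 10: 7 → miss, evict 4, frames (9 2 6 7)
pos 11: 2 → hit
pos 12: 7 → hit
pos 13: 4 → miss, evict 9, frames (6 2 7 4)
pos 14: 7 → hit
pos 15: 4 → hit
pos 16: 7 → hit
pos 17: 9 → miss, evict 6, frames (2 4 7 9)
At position 17, page 6 is evicted.

6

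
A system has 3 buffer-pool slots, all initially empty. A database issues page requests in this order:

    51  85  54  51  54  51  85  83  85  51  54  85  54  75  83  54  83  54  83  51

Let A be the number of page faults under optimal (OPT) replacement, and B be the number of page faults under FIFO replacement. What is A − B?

-3

Under OPT: F F F . . . . F . . F . . F . . . . . F → 7 faults.
Under FIFO: F F F . . . . F . F . F F F F . . . . F → 10 faults.
A − B = 7 − 10 = -3.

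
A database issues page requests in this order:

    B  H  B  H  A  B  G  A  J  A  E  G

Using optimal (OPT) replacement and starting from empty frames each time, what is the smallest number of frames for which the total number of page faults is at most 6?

f=1: 12 faults
f=2: 7 faults
f=3: 6 faults
f=4: 6 faults
f=5: 6 faults
f=6: 6 faults
Smallest f with faults ≤ 6 is 3.

3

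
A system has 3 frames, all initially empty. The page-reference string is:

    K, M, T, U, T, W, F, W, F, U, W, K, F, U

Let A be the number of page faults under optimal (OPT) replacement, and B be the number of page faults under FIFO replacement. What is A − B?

-1

Under OPT: F F F F . F F . . . . F . . → 7 faults.
Under FIFO: F F F F . F F . . . . F . F → 8 faults.
A − B = 7 − 8 = -1.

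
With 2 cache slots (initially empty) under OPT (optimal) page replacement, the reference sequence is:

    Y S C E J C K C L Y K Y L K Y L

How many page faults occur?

10

Y: fault, frames [Y]
S: fault, frames [Y, S]
C: fault, evict S, frames [Y, C]
E: fault, evict Y, frames [C, E]
J: fault, evict E, frames [C, J]
C: hit
K: fault, evict J, frames [C, K]
C: hit
L: fault, evict C, frames [K, L]
Y: fault, evict L, frames [K, Y]
K: hit
Y: hit
L: fault, evict Y, frames [K, L]
K: hit
Y: fault, evict K, frames [L, Y]
L: hit
Page faults: 10.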